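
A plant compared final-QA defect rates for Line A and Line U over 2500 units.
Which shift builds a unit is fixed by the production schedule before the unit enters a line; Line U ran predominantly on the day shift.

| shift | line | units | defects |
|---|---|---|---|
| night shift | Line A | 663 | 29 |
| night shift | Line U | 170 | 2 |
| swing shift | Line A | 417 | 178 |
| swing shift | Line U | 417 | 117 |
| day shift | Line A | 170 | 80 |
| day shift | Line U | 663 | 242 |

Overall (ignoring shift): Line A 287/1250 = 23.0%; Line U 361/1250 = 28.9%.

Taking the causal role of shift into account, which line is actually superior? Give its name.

The imbalance in shift arose from how units were allocated, not from anything the line did; and shift independently affects the outcome. The pooled gap is confounded — condition on shift.
Within each level — night shift: 4.4% vs 1.2%; swing shift: 42.7% vs 28.1%; day shift: 47.1% vs 36.5% — Line U is lower every time.

Line U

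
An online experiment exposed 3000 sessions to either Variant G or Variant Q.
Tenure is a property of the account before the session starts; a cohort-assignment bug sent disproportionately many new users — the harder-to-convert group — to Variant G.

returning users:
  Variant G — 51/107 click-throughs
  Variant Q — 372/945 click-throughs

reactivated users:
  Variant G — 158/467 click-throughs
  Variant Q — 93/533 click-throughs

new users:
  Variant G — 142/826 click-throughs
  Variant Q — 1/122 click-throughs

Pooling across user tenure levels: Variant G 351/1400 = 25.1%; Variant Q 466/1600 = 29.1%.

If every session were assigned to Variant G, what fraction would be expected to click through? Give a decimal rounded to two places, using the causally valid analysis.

0.33

The stratified and pooled comparisons disagree (Variant G wins within each user tenure; Variant Q wins overall), so the answer turns on the causal role of user tenure.
The imbalance in user tenure arose from how sessions were allocated, not from anything the variant did; and user tenure independently affects the outcome. The pooled gap is confounded — condition on user tenure.
Standardising Variant G to the population user tenure mix: 0.351·51/107 + 0.333·158/467 + 0.316·142/826 = 0.334.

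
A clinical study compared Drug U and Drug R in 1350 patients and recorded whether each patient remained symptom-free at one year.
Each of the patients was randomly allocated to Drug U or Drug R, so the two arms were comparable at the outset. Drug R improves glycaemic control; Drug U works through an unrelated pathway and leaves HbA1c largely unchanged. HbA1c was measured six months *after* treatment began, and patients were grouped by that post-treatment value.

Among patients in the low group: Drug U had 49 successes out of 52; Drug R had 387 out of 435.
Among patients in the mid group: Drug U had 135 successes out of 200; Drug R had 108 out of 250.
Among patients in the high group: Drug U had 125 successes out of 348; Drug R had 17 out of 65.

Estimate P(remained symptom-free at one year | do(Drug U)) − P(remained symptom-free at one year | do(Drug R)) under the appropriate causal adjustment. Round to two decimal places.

The stratified and pooled comparisons disagree (Drug U wins within each HbA1c; Drug R wins overall), so the answer turns on the causal role of HbA1c.
Because the drug influences HbA1c, HbA1c is a post-treatment mediator, not a confounder. Stratifying on it would bias the estimate; the causal effect is the crude pooled difference.
The causal difference is the pooled difference: 0.515 − 0.683 = -0.168.

-0.17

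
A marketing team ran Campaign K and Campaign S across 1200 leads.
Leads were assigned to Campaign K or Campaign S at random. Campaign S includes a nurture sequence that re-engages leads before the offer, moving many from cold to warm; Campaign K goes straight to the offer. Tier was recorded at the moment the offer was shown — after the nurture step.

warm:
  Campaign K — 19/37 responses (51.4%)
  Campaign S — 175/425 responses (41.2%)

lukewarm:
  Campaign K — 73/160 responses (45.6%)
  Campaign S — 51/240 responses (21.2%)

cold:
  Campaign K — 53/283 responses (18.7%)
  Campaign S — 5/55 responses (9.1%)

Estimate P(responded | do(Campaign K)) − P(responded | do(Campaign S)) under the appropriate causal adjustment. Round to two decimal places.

Engagement tier here is a post-treatment variable shaped by the campaign; conditioning on it would introduce bias rather than remove it. The overall comparison is the causal one.
The causal difference is the pooled difference: 0.302 − 0.321 = -0.019.

-0.02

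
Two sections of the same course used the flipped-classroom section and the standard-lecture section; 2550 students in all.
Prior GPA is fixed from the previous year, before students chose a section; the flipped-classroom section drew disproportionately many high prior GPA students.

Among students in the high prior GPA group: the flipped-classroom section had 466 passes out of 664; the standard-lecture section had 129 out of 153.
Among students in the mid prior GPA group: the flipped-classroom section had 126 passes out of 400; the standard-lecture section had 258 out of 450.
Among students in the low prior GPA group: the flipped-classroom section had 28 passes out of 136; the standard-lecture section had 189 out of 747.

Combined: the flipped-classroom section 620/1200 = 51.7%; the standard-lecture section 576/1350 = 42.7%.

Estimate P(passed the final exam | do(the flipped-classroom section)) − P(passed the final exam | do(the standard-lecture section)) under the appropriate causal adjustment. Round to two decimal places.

-0.15

The stratified and pooled comparisons disagree (the standard-lecture section wins within each prior GPA band; the flipped-classroom section wins overall), so the answer turns on the causal role of prior GPA band.
Since prior GPA band is a pre-existing factor (not a product of the teaching method) and it affects the outcome on its own, it is a confounder. The stratified rates, not the pooled rate, identify the causal effect.
Adjusting over the population distribution of prior GPA band: 0.320·(0.702−0.843) + 0.333·(0.315−0.573) + 0.346·(0.206−0.253) = -0.148.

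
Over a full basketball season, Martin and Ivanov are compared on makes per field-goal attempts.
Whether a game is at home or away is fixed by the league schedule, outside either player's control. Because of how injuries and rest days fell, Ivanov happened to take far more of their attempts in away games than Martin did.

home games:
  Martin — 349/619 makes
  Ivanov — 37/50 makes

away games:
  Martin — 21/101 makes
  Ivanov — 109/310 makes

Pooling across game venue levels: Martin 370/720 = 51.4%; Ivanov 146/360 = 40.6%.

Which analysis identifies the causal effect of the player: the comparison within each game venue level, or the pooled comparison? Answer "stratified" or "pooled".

stratified

The stratified and pooled comparisons disagree (Ivanov wins within each game venue; Martin wins overall), so the answer turns on the causal role of game venue.
Nothing the player does changes game venue; the imbalance is an allocation artefact. With game venue also predicting the outcome, the pooled figure is confounded, and the within-stratum comparison is the causal one.
Within each level — home games: 56.4% vs 74.0%; away games: 20.8% vs 35.2% — Ivanov is higher every time.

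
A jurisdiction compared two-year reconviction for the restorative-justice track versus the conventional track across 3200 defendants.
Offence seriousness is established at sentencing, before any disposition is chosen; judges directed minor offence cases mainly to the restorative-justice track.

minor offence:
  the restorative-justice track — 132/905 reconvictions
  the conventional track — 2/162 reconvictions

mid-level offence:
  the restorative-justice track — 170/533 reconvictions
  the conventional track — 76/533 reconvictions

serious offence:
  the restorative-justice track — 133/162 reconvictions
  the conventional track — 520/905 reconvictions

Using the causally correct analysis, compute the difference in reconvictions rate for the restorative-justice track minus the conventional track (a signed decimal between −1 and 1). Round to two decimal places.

Within every offence seriousness level the conventional track has the lower rate, yet pooled the restorative-justice track does — Simpson's reversal.
Offence seriousness is set before the disposition has any effect — it is not caused by the disposition — and it independently drives the outcome. That makes it a confounder, so the causal comparison is within offence seriousness levels.
Adjusting over the population distribution of offence seriousness: 0.333·(0.146−0.012) + 0.333·(0.319−0.143) + 0.333·(0.821−0.575) = +0.185.

+0.19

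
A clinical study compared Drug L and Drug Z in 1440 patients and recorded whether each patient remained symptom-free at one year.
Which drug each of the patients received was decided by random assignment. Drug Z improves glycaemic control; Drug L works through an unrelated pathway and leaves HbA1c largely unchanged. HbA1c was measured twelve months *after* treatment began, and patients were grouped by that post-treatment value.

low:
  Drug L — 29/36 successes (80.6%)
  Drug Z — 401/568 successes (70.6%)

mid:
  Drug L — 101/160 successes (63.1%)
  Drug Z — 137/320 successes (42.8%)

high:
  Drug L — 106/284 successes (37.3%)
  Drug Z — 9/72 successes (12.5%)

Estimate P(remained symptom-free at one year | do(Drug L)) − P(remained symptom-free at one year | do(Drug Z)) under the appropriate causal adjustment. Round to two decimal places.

The HbA1c-specific comparison favours Drug L throughout, but the pooled figures favour Drug Z. The question is whether to condition on HbA1c.
The distribution of HbA1c is itself part of what the drug does — it is an intermediate outcome. Holding it fixed would remove that part of the effect; the total effect is the pooled difference.
The causal difference is the pooled difference: 0.492 − 0.570 = -0.078.

-0.08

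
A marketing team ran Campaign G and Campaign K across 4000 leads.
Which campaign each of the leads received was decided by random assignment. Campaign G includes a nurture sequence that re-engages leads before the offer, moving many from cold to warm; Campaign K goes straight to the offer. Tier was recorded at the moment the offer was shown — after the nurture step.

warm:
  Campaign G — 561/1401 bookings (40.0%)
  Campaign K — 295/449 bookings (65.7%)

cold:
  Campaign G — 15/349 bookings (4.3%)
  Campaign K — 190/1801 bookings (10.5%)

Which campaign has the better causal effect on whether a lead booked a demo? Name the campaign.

The engagement tier-specific comparison favours Campaign K throughout, but the pooled figures favour Campaign G. The question is whether to condition on engagement tier.
Engagement tier is recorded after the campaign and is itself shifted by it — it sits on the causal path from campaign to outcome. Conditioning on a mediator would strip out part of the effect we want; the pooled comparison gives the total causal effect.
Pooled: Campaign G 32.9% vs Campaign K 21.6%; Campaign G is higher overall.

Campaign G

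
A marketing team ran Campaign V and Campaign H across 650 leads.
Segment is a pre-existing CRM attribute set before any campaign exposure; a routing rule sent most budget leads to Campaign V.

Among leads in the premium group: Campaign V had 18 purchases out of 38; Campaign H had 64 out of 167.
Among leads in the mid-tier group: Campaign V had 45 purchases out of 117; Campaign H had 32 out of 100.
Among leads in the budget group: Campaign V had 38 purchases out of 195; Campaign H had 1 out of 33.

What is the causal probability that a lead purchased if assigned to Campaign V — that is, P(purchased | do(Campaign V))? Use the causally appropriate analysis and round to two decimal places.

Customer segment is set before the campaign has any effect — it is not caused by the campaign — and it independently drives the outcome. That makes it a confounder, so the causal comparison is within customer segment levels.
Standardising Campaign V to the population customer segment mix: 0.315·18/38 + 0.334·45/117 + 0.351·38/195 = 0.346.

0.35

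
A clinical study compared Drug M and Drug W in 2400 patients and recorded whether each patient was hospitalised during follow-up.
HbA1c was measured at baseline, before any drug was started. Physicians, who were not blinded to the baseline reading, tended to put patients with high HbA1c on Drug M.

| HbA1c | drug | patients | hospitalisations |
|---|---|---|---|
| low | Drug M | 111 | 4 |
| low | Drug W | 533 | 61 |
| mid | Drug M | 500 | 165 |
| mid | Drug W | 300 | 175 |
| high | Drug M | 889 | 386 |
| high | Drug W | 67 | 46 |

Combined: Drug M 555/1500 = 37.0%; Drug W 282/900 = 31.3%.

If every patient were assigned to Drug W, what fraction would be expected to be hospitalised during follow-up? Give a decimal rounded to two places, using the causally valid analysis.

0.50

Within every HbA1c level Drug M has the lower rate, yet pooled Drug W does — Simpson's reversal.
HbA1c differs across drugs for reasons unrelated to any effect of the drug itself, and it separately predicts the outcome — a classic confounder. We must compare within HbA1c levels.
Standardising Drug W to the population HbA1c mix: 0.268·61/533 + 0.333·175/300 + 0.398·46/67 = 0.499.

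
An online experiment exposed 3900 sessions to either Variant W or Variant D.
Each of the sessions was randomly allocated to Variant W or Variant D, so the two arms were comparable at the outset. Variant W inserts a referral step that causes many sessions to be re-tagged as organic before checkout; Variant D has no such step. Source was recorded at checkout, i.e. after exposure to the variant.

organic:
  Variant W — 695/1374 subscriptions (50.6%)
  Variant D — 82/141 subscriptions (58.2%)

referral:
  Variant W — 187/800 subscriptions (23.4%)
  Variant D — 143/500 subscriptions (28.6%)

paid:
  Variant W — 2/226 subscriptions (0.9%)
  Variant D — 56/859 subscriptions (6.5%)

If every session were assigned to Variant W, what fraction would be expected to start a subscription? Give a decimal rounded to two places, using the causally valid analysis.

Variant D is higher inside every traffic source stratum but Variant W is higher in aggregate. Whether to stratify depends on how traffic source relates to the variant.
Traffic source here is a post-treatment variable shaped by the variant; conditioning on it would introduce bias rather than remove it. The overall comparison is the causal one.
So P(outcome | do(Variant W)) is just the pooled rate for Variant W: 884/2400 = 0.368.

0.37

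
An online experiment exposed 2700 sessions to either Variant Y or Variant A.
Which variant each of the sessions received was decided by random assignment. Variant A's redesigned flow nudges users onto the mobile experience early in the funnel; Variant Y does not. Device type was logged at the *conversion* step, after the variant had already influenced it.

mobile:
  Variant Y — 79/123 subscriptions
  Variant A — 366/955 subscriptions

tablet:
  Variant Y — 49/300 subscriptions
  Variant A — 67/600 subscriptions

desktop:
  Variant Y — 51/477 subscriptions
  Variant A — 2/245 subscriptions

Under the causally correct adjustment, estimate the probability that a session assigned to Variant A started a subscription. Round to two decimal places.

Because the variant influences device type, device type is a post-treatment mediator, not a confounder. Stratifying on it would bias the estimate; the causal effect is the crude pooled difference.
So P(outcome | do(Variant A)) is just the pooled rate for Variant A: 435/1800 = 0.242.

0.24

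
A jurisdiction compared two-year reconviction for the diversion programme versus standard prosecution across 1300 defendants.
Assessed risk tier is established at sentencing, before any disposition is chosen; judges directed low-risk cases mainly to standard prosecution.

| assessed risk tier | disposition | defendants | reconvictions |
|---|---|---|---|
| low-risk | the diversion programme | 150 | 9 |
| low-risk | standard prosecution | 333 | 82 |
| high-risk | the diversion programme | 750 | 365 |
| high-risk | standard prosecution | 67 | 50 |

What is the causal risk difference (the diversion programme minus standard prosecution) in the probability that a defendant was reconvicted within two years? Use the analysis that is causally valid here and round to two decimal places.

the diversion programme is lower inside every assessed risk tier stratum but standard prosecution is lower in aggregate. Whether to stratify depends on how assessed risk tier relates to the disposition.
The imbalance in assessed risk tier arose from how defendants were allocated, not from anything the disposition did; and assessed risk tier independently affects the outcome. The pooled gap is confounded — condition on assessed risk tier.
Adjusting over the population distribution of assessed risk tier: 0.372·(0.060−0.246) + 0.628·(0.487−0.746) = -0.232.

-0.23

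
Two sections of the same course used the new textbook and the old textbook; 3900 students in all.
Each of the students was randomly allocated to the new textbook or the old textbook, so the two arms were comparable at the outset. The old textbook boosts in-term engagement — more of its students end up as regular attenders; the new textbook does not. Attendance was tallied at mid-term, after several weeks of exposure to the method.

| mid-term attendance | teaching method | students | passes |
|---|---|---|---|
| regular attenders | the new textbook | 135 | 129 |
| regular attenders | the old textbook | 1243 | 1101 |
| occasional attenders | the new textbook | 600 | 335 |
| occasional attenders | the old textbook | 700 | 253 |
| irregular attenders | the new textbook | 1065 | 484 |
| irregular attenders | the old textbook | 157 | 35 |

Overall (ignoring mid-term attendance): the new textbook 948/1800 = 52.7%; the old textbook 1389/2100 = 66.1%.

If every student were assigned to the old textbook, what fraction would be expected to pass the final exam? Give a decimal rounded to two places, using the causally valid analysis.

Mid-term attendance here is a post-treatment variable shaped by the teaching method; conditioning on it would introduce bias rather than remove it. The overall comparison is the causal one.
So P(outcome | do(the old textbook)) is just the pooled rate for the old textbook: 1389/2100 = 0.661.

0.66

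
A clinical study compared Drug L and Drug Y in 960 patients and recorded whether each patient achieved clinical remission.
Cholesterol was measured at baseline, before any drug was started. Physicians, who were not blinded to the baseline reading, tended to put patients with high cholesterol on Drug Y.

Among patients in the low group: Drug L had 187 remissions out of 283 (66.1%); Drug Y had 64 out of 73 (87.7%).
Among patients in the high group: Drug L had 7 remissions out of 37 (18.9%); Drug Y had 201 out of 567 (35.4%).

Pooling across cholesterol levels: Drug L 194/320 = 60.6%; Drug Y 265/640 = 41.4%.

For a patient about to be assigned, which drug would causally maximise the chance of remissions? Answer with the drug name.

Drug Y

Within every cholesterol level Drug Y has the higher rate, yet pooled Drug L does — Simpson's reversal.
The imbalance in cholesterol arose from how patients were allocated, not from anything the drug did; and cholesterol independently affects the outcome. The pooled gap is confounded — condition on cholesterol.
Within each level — low: 66.1% vs 87.7%; high: 18.9% vs 35.4% — Drug Y is higher every time.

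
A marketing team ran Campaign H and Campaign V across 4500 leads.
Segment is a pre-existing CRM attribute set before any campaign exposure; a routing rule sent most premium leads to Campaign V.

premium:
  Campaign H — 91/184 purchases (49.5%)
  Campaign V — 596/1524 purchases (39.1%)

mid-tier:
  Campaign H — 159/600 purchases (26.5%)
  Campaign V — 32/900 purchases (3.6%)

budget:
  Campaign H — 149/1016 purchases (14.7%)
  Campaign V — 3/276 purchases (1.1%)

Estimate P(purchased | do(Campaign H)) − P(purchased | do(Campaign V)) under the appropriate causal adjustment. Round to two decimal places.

Customer segment satisfies the back-door criterion: it is not a descendant of the campaign, and it blocks the spurious path from campaign to outcome. Adjusting for it (i.e., using the within-customer segment rates) gives the causal effect.
Adjusting over the population distribution of customer segment: 0.380·(0.495−0.391) + 0.333·(0.265−0.036) + 0.287·(0.147−0.011) = +0.155.

+0.15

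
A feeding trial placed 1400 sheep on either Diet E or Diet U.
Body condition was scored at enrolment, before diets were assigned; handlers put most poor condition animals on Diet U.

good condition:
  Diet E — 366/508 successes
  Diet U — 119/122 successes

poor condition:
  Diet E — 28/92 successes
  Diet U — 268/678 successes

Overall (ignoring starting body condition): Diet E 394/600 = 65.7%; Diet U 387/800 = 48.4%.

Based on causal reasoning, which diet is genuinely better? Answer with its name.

Nothing the diet does changes starting body condition; the imbalance is an allocation artefact. With starting body condition also predicting the outcome, the pooled figure is confounded, and the within-stratum comparison is the causal one.
Within each level — good condition: 72.0% vs 97.5%; poor condition: 30.4% vs 39.5% — Diet U is higher every time.

Diet U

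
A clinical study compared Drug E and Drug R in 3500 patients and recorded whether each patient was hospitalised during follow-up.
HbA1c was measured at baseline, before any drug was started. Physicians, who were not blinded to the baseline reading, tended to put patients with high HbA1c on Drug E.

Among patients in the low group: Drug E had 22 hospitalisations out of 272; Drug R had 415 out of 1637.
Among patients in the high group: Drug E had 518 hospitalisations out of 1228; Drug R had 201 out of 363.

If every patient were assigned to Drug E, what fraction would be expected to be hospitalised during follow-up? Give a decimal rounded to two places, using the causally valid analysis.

The HbA1c-specific comparison favours Drug E throughout, but the pooled figures favour Drug R. The question is whether to condition on HbA1c.
HbA1c satisfies the back-door criterion: it is not a descendant of the drug, and it blocks the spurious path from drug to outcome. Adjusting for it (i.e., using the within-HbA1c rates) gives the causal effect.
Standardising Drug E to the population HbA1c mix: 0.545·22/272 + 0.455·518/1228 = 0.236.

0.24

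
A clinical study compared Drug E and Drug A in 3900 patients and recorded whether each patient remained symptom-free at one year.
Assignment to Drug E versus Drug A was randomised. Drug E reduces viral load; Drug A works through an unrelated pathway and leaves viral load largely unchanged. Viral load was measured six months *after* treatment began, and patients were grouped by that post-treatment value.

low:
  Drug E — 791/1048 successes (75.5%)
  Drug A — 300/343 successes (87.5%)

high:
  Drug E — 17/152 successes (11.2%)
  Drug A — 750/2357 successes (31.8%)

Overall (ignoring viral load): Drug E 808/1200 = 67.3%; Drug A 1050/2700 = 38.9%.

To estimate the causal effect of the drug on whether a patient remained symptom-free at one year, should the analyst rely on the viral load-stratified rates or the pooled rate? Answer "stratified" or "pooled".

pooled

The distribution of viral load is itself part of what the drug does — it is an intermediate outcome. Holding it fixed would remove that part of the effect; the total effect is the pooled difference.
Pooled: Drug E 67.3% vs Drug A 38.9%; Drug E is higher overall.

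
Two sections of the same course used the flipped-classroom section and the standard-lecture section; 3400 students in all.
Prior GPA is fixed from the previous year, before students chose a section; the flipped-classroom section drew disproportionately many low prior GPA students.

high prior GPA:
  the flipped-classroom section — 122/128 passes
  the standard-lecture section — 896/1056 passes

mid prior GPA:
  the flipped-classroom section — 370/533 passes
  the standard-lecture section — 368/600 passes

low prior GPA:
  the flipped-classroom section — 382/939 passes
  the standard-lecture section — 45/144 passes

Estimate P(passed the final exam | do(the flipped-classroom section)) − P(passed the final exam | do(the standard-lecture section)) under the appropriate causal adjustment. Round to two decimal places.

Since prior GPA band is a pre-existing factor (not a product of the teaching method) and it affects the outcome on its own, it is a confounder. The stratified rates, not the pooled rate, identify the causal effect.
Adjusting over the population distribution of prior GPA band: 0.348·(0.953−0.848) + 0.333·(0.694−0.613) + 0.319·(0.407−0.312) = +0.093.

+0.09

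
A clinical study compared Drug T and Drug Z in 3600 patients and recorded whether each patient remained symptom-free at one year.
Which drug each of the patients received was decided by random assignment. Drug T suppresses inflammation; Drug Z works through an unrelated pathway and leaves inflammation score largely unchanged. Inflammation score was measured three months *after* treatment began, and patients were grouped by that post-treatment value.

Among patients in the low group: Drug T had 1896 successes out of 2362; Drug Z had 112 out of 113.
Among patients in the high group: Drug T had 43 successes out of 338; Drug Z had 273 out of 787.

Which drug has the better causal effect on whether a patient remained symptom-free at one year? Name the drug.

The inflammation score-specific comparison favours Drug Z throughout, but the pooled figures favour Drug T. The question is whether to condition on inflammation score.
Because the drug influences inflammation score, inflammation score is a post-treatment mediator, not a confounder. Stratifying on it would bias the estimate; the causal effect is the crude pooled difference.
Pooled: Drug T 71.8% vs Drug Z 42.8%; Drug T is higher overall.

Drug T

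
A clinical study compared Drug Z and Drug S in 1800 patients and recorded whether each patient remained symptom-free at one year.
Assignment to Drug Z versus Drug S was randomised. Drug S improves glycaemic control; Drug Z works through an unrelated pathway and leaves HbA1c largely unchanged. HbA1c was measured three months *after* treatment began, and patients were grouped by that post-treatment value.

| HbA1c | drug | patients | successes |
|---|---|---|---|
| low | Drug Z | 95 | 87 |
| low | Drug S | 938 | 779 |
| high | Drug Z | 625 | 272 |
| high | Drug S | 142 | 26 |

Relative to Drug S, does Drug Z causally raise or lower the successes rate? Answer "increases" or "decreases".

HbA1c here is a post-treatment variable shaped by the drug; conditioning on it would introduce bias rather than remove it. The overall comparison is the causal one.
Pooled: Drug Z 49.9% vs Drug S 74.5%; Drug S is higher overall.

decreases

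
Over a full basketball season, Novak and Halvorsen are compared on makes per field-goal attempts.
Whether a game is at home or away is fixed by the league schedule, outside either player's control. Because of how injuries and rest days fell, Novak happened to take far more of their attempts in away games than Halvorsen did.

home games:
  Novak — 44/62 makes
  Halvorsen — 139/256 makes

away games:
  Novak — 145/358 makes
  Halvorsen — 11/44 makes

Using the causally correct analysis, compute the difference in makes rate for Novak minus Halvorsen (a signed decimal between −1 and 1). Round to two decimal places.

The game venue-specific comparison favours Novak throughout, but the pooled figures favour Halvorsen. The question is whether to condition on game venue.
Game venue satisfies the back-door criterion: it is not a descendant of the player, and it blocks the spurious path from player to outcome. Adjusting for it (i.e., using the within-game venue rates) gives the causal effect.
Adjusting over the population distribution of game venue: 0.442·(0.710−0.543) + 0.558·(0.405−0.250) = +0.160.

+0.16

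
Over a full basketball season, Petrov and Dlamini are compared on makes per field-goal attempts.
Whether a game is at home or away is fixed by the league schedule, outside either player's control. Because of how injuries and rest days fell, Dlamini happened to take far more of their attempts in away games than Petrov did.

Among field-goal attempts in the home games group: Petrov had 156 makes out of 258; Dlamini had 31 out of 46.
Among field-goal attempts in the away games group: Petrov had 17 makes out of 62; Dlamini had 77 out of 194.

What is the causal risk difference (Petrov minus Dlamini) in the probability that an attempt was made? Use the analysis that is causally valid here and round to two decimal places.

Within every game venue level Dlamini has the higher rate, yet pooled Petrov does — Simpson's reversal.
Since game venue is a pre-existing factor (not a product of the player) and it affects the outcome on its own, it is a confounder. The stratified rates, not the pooled rate, identify the causal effect.
Adjusting over the population distribution of game venue: 0.543·(0.605−0.674) + 0.457·(0.274−0.397) = -0.094.

-0.09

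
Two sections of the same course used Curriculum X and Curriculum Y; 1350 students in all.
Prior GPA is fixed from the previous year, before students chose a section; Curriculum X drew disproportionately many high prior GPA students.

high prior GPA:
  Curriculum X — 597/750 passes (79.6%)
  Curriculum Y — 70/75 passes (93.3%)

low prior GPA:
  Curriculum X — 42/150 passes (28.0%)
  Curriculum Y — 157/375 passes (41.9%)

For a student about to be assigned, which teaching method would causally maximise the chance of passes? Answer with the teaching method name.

Curriculum Y

Within every prior GPA band level Curriculum Y has the higher rate, yet pooled Curriculum X does — Simpson's reversal.
Since prior GPA band is a pre-existing factor (not a product of the teaching method) and it affects the outcome on its own, it is a confounder. The stratified rates, not the pooled rate, identify the causal effect.
Within each level — high prior GPA: 79.6% vs 93.3%; low prior GPA: 28.0% vs 41.9% — Curriculum Y is higher every time.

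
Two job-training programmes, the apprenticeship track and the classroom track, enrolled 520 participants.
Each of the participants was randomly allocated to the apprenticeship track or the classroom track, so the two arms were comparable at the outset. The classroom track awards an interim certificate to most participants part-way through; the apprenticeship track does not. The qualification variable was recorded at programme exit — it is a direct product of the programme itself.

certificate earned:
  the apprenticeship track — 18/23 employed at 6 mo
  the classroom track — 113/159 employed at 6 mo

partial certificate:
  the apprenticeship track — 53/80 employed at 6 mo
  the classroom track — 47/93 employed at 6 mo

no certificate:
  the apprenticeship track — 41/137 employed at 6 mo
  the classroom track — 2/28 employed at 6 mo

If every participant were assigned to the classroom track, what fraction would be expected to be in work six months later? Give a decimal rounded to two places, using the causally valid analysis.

the apprenticeship track is higher inside every qualification attained during the programme stratum but the classroom track is higher in aggregate. Whether to stratify depends on how qualification attained during the programme relates to the programme.
Qualification attained during the programme lies on the pathway programme → qualification attained during the programme → outcome, so adjusting for it blocks the indirect effect. For the total causal effect of programme, use the unadjusted pooled rates.
So P(outcome | do(the classroom track)) is just the pooled rate for the classroom track: 162/280 = 0.579.

0.58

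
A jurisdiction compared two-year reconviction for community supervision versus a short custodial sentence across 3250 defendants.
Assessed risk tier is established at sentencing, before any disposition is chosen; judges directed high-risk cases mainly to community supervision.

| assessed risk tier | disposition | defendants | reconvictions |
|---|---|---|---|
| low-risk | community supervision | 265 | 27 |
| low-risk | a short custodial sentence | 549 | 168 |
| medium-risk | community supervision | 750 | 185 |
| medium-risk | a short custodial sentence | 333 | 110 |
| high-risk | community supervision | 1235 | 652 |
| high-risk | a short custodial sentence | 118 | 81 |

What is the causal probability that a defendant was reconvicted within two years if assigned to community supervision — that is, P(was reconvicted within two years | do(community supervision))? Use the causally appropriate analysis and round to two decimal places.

0.33

The stratified and pooled comparisons disagree (community supervision wins within each assessed risk tier; a short custodial sentence wins overall), so the answer turns on the causal role of assessed risk tier.
The imbalance in assessed risk tier arose from how defendants were allocated, not from anything the disposition did; and assessed risk tier independently affects the outcome. The pooled gap is confounded — condition on assessed risk tier.
Standardising community supervision to the population assessed risk tier mix: 0.250·27/265 + 0.333·185/750 + 0.416·652/1235 = 0.327.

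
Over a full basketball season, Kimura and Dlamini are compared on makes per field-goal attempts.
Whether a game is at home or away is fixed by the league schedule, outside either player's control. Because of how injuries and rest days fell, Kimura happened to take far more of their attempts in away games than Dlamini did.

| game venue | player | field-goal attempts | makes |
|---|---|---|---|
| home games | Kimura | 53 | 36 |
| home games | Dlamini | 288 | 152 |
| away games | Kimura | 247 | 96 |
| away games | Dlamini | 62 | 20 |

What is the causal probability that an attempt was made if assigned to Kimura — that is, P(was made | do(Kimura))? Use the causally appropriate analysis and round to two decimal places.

0.54

Game venue is set before the player has any effect — it is not caused by the player — and it independently drives the outcome. That makes it a confounder, so the causal comparison is within game venue levels.
Standardising Kimura to the population game venue mix: 0.525·36/53 + 0.475·96/247 = 0.541.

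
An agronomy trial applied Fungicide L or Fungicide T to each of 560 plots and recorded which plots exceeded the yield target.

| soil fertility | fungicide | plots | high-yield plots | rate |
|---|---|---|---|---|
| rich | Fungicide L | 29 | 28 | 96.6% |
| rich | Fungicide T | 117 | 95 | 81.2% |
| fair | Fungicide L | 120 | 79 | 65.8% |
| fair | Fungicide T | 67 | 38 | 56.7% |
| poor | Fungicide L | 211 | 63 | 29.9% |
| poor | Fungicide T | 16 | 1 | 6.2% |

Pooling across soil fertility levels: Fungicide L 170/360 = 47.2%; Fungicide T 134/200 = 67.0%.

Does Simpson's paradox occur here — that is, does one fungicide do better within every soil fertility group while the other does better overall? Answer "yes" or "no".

yes

Within each soil fertility level (rich 96.6% vs 81.2%; fair 65.8% vs 56.7%; poor 29.9% vs 6.2%), Fungicide L has the higher rate every time. Pooled: 47.2% vs 67.0% — Fungicide T has the higher rate overall. The two comparisons disagree.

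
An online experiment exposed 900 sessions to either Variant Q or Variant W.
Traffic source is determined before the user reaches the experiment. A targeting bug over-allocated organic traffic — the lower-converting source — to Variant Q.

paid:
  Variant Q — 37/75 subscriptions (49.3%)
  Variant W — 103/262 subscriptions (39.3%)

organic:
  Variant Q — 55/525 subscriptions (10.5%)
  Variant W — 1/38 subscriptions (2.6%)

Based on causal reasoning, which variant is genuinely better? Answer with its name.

Variant Q

The traffic source-specific comparison favours Variant Q throughout, but the pooled figures favour Variant W. The question is whether to condition on traffic source.
Traffic source differs across variants for reasons unrelated to any effect of the variant itself, and it separately predicts the outcome — a classic confounder. We must compare within traffic source levels.
Within each level — paid: 49.3% vs 39.3%; organic: 10.5% vs 2.6% — Variant Q is higher every time.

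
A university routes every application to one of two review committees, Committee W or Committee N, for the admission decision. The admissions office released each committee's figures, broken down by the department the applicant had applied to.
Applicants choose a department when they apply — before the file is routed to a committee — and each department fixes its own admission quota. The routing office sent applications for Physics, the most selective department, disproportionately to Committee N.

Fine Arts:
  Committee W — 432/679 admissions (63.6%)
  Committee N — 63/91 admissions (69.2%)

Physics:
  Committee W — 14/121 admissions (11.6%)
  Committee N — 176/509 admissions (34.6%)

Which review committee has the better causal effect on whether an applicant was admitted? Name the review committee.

Department differs across review committees for reasons unrelated to any effect of the review committee itself, and it separately predicts the outcome — a classic confounder. We must compare within department levels.
Within each level — Fine Arts: 63.6% vs 69.2%; Physics: 11.6% vs 34.6% — Committee N is higher every time.

Committee N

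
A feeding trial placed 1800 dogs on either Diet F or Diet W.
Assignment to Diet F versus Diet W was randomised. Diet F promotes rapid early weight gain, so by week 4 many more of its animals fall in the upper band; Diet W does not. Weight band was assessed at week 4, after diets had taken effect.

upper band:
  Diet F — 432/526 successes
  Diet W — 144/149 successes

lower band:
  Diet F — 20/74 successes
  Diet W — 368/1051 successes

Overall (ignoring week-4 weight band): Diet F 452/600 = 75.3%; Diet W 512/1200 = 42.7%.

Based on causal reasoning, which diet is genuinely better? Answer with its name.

Diet F

The week-4 weight band-specific comparison favours Diet W throughout, but the pooled figures favour Diet F. The question is whether to condition on week-4 weight band.
Week-4 weight band here is a post-treatment variable shaped by the diet; conditioning on it would introduce bias rather than remove it. The overall comparison is the causal one.
Pooled: Diet F 75.3% vs Diet W 42.7%; Diet F is higher overall.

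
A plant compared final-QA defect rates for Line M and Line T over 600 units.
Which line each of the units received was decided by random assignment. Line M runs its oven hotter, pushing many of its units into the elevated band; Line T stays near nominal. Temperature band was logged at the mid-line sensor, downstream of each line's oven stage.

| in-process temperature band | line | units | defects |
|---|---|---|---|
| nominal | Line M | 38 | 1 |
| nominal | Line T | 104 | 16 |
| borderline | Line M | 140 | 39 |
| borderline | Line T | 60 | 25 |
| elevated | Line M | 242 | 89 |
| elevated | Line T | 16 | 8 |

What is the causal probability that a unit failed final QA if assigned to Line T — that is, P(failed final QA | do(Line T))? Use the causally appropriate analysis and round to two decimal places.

In-process temperature band lies on the pathway line → in-process temperature band → outcome, so adjusting for it blocks the indirect effect. For the total causal effect of line, use the unadjusted pooled rates.
So P(outcome | do(Line T)) is just the pooled rate for Line T: 49/180 = 0.272.

0.27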